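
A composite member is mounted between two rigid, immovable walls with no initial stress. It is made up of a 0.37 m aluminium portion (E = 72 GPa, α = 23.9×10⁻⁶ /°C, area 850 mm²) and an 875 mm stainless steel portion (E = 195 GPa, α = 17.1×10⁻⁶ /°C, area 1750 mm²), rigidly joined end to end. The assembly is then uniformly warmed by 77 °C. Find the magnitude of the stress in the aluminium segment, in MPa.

If the supports were absent, the total length change would be Σ αᵢΔT Lᵢ = 23.9×10⁻⁶×77×370 + 17.1×10⁻⁶×77×875 = 1.833 mm.
Since the ends are fixed, an axial force P builds up, equal in every segment, with P · Σ Lᵢ/(AᵢEᵢ) = δ_free.
Σ Lᵢ/(AᵢEᵢ) = 370/(850×72×10³) + 875/(1750×195×10³) = 8.61×10⁻⁶ mm/N.
P = 1.833 / 8.61×10⁻⁶ = 212900 N = 212.9 kN, compressive.
σ_{aluminium} = P / A = 212900 / 850 = 250.5 MPa.

σ ≈ 250 MPa (compressive)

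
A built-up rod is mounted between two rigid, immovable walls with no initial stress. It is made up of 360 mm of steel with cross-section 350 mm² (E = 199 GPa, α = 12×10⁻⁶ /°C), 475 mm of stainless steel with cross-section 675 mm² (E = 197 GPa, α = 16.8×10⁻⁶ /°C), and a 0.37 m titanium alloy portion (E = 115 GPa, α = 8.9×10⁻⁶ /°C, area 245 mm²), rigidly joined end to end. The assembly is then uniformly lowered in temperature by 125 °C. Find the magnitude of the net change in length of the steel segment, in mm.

|ΔL| ≈ 0.0794 mm

Free thermal contraction of the whole bar: Σ αᵢΔT Lᵢ = 12×10⁻⁶×125×360 + 16.8×10⁻⁶×125×475 + 8.9×10⁻⁶×125×370 = 1.949 mm.
Since the ends are fixed, an axial force P builds up, equal in every segment, with P · Σ Lᵢ/(AᵢEᵢ) = δ_free.
The series flexibility is Σ Lᵢ/(AᵢEᵢ) = 360/(350×199×10³) + 475/(675×197×10³) + 370/(245×115×10³) = 2.187×10⁻⁵ mm/N.
Hence P = δ_free / Σ(L/AE) = 1.949/2.187×10⁻⁵ = 89.11 kN (tensile).
For the steel segment, free thermal change = 12×10⁻⁶×125×360 = 0.54 mm and elastic change from P = 89110×360/(350×199×10³) = 0.4606 mm; these oppose, so the net change is 0.0794 mm (segment shortens).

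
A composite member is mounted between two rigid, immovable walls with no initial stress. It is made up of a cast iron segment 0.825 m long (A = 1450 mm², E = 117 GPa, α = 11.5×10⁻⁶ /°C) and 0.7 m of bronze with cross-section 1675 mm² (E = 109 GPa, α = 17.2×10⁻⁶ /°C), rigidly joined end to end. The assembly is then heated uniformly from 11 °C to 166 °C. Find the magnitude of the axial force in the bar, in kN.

P ≈ 384 kN (compressive)

Free thermal expansion of the whole bar: Σ αᵢΔT Lᵢ = 11.5×10⁻⁶×155×825 + 17.2×10⁻⁶×155×700 = 3.337 mm.
Since the ends are fixed, an axial force P builds up, equal in every segment, with P · Σ Lᵢ/(AᵢEᵢ) = δ_free.
Σ Lᵢ/(AᵢEᵢ) = 825/(1450×117×10³) + 700/(1675×109×10³) = 8.697×10⁻⁶ mm/N.
So P = 3.337 / 8.697×10⁻⁶ = 383.7 kN, compressive.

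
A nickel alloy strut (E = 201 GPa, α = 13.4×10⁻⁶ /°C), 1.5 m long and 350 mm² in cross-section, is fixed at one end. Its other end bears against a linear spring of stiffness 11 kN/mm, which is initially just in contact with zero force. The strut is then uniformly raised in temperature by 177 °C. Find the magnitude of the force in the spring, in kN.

P ≈ 31.7 kN

Free thermal expansion: δ_free = αΔT L = 13.4×10⁻⁶ × 177 × 1500 = 3.558 mm.
With a force P in the spring, the elastic change of the strut is PL/(AE) and that of the spring is P/k; compatibility requires their sum to equal δ_free.
So P = δ_free / [L/(AE) + 1/k] = 3.558 / [ 1500/(350×201×10³) + 1/(11×10³) ].
P = 3.558 / 0.0001122 = 31700 N.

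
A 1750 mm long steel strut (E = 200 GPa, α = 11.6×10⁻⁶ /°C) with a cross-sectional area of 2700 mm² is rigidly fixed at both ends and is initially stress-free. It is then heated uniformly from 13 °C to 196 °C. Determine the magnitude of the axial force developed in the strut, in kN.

P ≈ 1150 kN (compressive)

The ends cannot move, so σ = EαΔT = 200×10³ × 11.6×10⁻⁶ × 183 = 424.6 MPa.
Then P = σA = 424.6 × 2700 mm² = 1146 kN, compressive.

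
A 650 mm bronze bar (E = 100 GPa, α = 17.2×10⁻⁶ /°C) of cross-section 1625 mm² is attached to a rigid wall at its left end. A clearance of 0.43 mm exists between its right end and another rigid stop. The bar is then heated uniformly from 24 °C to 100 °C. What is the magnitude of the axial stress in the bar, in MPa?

σ ≈ 64.6 MPa (compressive)

If the wall were absent the bar would grow by αΔT L = 17.2×10⁻⁶ × 76 × 650 = 0.8497 mm.
This exceeds the 0.43 mm gap, so the wall pushes back. The portion of expansion that must be recovered elastically is δ_free − gap = 0.8497 − 0.43 = 0.4197 mm.
So σ = E(δ_free − g)/L = 100×10³ × 0.4197/650 = 64.57 MPa.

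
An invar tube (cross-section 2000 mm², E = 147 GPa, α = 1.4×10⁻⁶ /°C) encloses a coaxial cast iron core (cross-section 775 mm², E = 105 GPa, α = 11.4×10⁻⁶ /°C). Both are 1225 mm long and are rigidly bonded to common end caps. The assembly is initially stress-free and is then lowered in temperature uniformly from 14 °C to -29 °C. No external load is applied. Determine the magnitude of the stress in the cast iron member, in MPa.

Both members must finish at the same length. With the larger α, the cast iron tends to over-contract; the plates restrain it, putting the cast iron in tension and the invar in compression. With no external load the two internal forces are equal and opposite, magnitude P.
Equating the net (thermal + elastic) strains gives |α₁ − α₂|·ΔT = P·[1/(A₁E₁) + 1/(A₂E₂)].
|α₁ − α₂|·ΔT = 10×10⁻⁶ × 43 = 0.00043.
1/(A₁E₁) + 1/(A₂E₂) = 1/(2000×147×10³) + 1/(775×105×10³) = 1.569×10⁻⁸ N⁻¹.
P = 0.00043 / 1.569×10⁻⁸ = 27410 N = 27.41 kN.
σ_{cast iron} = P/A₂ = 27410/775 = 35.36 MPa, tensile.

σ ≈ 35.4 MPa (tensile)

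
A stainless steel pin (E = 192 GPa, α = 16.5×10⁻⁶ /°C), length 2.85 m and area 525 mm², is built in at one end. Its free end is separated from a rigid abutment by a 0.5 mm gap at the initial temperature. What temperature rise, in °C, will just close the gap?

Contact occurs when the free expansion equals the gap: αΔT L = 0.5 mm.
So ΔT = g/(αL) = 0.5/(16.5×10⁻⁶ × 2850) = 10.63 °C.

ΔT ≈ 10.6 °C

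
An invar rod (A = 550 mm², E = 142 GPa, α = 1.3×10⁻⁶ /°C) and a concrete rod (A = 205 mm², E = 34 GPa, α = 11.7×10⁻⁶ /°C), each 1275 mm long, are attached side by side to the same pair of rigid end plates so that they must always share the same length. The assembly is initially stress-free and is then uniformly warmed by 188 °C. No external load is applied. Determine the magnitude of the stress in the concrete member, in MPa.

Equilibrium of a rigid end plate with no external load gives equal and opposite internal forces ±P in the two members. Since α_{concrete} > α_{invar}, heating drives the concrete into compression and the invar into tension.
Setting the final lengths equal and cancelling L: (α₁ − α₂)ΔT = P/(A₁E₁) + P/(A₂E₂).
|α₁ − α₂|·ΔT = 10.4×10⁻⁶ × 188 = 0.001955.
1/(A₁E₁) + 1/(A₂E₂) = 1/(550×142×10³) + 1/(205×34×10³) = 1.563×10⁻⁷ N⁻¹.
So P = 0.001955 / 1.563×10⁻⁷ = 12.51 kN.
σ_{concrete} = P/A₂ = 12510/205 = 61.03 MPa, compressive.

σ ≈ 61 MPa (compressive)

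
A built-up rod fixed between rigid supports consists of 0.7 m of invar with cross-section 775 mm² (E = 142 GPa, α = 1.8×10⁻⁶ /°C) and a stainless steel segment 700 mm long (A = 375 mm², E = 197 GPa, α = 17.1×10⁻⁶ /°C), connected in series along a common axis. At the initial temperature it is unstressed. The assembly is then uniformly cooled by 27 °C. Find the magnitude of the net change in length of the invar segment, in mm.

With the walls removed the bar would change length by δ_free = Σ αᵢΔT Lᵢ = 1.8×10⁻⁶×27×700 + 17.1×10⁻⁶×27×700 = 0.3572 mm.
The rigid supports impose zero overall length change; the single axial force P common to all segments must satisfy P Σ Lᵢ/(AᵢEᵢ) = δ_free.
Σ Lᵢ/(AᵢEᵢ) = 700/(775×142×10³) + 700/(375×197×10³) = 1.584×10⁻⁵ mm/N.
Hence P = δ_free / Σ(L/AE) = 0.3572/1.584×10⁻⁵ = 22.56 kN (tensile).
For the invar segment, free thermal change = 1.8×10⁻⁶×27×700 = 0.03402 mm and elastic change from P = 22560×700/(775×142×10³) = 0.1435 mm; these oppose, so the net change is 0.109 mm (segment lengthens).

|ΔL| ≈ 0.109 mm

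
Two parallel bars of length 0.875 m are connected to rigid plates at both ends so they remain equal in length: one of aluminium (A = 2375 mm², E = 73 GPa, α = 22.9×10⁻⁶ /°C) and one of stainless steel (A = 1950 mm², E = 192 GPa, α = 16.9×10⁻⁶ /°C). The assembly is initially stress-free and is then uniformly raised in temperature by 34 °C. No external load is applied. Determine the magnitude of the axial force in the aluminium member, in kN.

P ≈ 24.2 kN (compressive in the aluminium)

The aluminium has the larger α, so on heating it would change length more than the stainless steel if both were free. The rigid plates force a common final length, so the aluminium is put into compression and the stainless steel into tension, with equal and opposite forces P (no external load).
Compatibility of the two members (thermal + elastic change equal): (α₁ − α₂)ΔT = P·[1/(A₁E₁) + 1/(A₂E₂)].
|α₁ − α₂|·ΔT = 6×10⁻⁶ × 34 = 0.000204.
1/(A₁E₁) + 1/(A₂E₂) = 1/(2375×73×10³) + 1/(1950×192×10³) = 8.439×10⁻⁹ N⁻¹.
P = 0.000204 / 8.439×10⁻⁹ = 24170 N = 24.17 kN.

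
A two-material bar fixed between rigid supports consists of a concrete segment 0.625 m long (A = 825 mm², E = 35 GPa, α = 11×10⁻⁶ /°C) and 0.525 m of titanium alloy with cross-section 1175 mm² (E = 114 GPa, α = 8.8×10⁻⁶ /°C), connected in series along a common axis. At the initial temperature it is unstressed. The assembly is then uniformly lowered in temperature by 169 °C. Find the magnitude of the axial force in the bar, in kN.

With the walls removed the bar would change length by δ_free = Σ αᵢΔT Lᵢ = 11×10⁻⁶×169×625 + 8.8×10⁻⁶×169×525 = 1.943 mm.
The rigid supports impose zero overall length change; the single axial force P common to all segments must satisfy P Σ Lᵢ/(AᵢEᵢ) = δ_free.
The series flexibility is Σ Lᵢ/(AᵢEᵢ) = 625/(825×35×10³) + 525/(1175×114×10³) = 2.556×10⁻⁵ mm/N.
Hence P = δ_free / Σ(L/AE) = 1.943/2.556×10⁻⁵ = 75.99 kN (tensile).

P ≈ 76 kN (tensile)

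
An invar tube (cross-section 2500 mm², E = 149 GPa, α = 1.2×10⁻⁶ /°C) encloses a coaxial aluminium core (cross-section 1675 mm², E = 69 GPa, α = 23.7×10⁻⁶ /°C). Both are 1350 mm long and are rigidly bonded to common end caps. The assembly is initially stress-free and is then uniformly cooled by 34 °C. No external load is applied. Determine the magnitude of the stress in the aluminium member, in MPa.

σ ≈ 40.3 MPa (tensile)

Equilibrium of a rigid end plate with no external load gives equal and opposite internal forces ±P in the two members. Since α_{aluminium} > α_{invar}, cooling drives the aluminium into tension and the invar into compression.
Compatibility of the two members (thermal + elastic change equal): (α₁ − α₂)ΔT = P·[1/(A₁E₁) + 1/(A₂E₂)].
|α₁ − α₂|·ΔT = 22.5×10⁻⁶ × 34 = 0.000765.
1/(A₁E₁) + 1/(A₂E₂) = 1/(2500×149×10³) + 1/(1675×69×10³) = 1.134×10⁻⁸ N⁻¹.
P = 0.000765 / 1.134×10⁻⁸ = 67480 N = 67.48 kN.
σ_{aluminium} = P/A₂ = 67480/1675 = 40.29 MPa, tensile.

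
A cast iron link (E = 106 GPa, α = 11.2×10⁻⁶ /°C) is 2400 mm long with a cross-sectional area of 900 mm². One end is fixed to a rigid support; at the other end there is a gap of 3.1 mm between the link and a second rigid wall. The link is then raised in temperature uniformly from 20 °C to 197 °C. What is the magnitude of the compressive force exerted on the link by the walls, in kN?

If the wall were absent the link would grow by αΔT L = 11.2×10⁻⁶ × 177 × 2400 = 4.758 mm.
This exceeds the 3.1 mm gap, so the wall pushes back. The portion of expansion that must be recovered elastically is δ_free − gap = 4.758 − 3.1 = 1.658 mm.
That suppressed elongation corresponds to σ = E·Δ/L = 106×10³ × 1.658/2400 = 73.22 MPa.
Force on the wall = σA = 73.22 × 900 mm² = 65.9 kN.

P ≈ 65.9 kN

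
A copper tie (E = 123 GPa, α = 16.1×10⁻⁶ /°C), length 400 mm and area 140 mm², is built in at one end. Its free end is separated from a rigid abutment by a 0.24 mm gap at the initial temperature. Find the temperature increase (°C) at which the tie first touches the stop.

ΔT ≈ 37.3 °C

The gap closes when αΔT L = 0.24 mm, since the tie is still unstressed at that instant.
ΔT = 0.24 / (16.1×10⁻⁶ × 400) = 37.27 °C.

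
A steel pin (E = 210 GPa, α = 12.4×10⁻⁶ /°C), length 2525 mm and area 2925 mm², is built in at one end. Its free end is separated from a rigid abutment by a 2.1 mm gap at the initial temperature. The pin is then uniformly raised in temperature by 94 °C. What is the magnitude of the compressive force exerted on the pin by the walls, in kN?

P ≈ 205 kN

Free thermal elongation = αΔT L = 12.4×10⁻⁶ × 94 × 2525 = 2.943 mm.
The gap closes (δ_free > 2.1 mm) and the wall then resists a further 2.943 − 2.1 = 0.8431 mm of expansion.
Compatibility: PL/(AE) = 0.8431 mm, so σ = P/A = E × (0.8431/2525) = 70.12 MPa.
Force on the wall = σA = 70.12 × 2925 mm² = 205.1 kN.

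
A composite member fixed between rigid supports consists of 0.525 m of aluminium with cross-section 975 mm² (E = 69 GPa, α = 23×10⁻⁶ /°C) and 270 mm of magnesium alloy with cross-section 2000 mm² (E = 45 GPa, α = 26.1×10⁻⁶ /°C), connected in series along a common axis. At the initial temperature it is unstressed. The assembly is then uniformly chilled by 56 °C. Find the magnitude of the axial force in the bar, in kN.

P ≈ 99.1 kN (tensile)

With the walls removed the bar would change length by δ_free = Σ αᵢΔT Lᵢ = 23×10⁻⁶×56×525 + 26.1×10⁻⁶×56×270 = 1.071 mm.
Since the ends are fixed, an axial force P builds up, equal in every segment, with P · Σ Lᵢ/(AᵢEᵢ) = δ_free.
Σ Lᵢ/(AᵢEᵢ) = 525/(975×69×10³) + 270/(2000×45×10³) = 1.08×10⁻⁵ mm/N.
P = 1.071 / 1.08×10⁻⁵ = 99120 N = 99.12 kN, tensile.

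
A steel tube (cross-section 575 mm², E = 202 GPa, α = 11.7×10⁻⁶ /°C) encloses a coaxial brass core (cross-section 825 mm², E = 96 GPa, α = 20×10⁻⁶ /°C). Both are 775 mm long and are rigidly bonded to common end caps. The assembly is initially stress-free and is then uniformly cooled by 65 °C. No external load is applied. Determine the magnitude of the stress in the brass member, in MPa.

σ ≈ 30.8 MPa (tensile)

Equilibrium of a rigid end plate with no external load gives equal and opposite internal forces ±P in the two members. Since α_{brass} > α_{steel}, cooling drives the brass into tension and the steel into compression.
Compatibility of the two members (thermal + elastic change equal): (α₁ − α₂)ΔT = P·[1/(A₁E₁) + 1/(A₂E₂)].
|α₁ − α₂|·ΔT = 8.3×10⁻⁶ × 65 = 0.0005395.
1/(A₁E₁) + 1/(A₂E₂) = 1/(575×202×10³) + 1/(825×96×10³) = 2.124×10⁻⁸ N⁻¹.
So P = 0.0005395 / 2.124×10⁻⁸ = 25.41 kN.
σ_{brass} = P/A₂ = 25410/825 = 30.79 MPa, tensile.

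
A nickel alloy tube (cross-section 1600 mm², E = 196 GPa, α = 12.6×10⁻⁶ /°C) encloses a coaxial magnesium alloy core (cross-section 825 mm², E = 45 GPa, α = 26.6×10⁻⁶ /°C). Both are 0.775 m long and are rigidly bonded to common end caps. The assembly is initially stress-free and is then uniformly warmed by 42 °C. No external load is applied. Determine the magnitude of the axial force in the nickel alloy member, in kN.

Both members must finish at the same length. With the larger α, the magnesium alloy tends to over-expand; the plates restrain it, putting the magnesium alloy in compression and the nickel alloy in tension. With no external load the two internal forces are equal and opposite, magnitude P.
Equating the net (thermal + elastic) strains gives |α₁ − α₂|·ΔT = P·[1/(A₁E₁) + 1/(A₂E₂)].
|α₁ − α₂|·ΔT = 14×10⁻⁶ × 42 = 0.000588.
1/(A₁E₁) + 1/(A₂E₂) = 1/(1600×196×10³) + 1/(825×45×10³) = 3.012×10⁻⁸ N⁻¹.
P = 0.000588 / 3.012×10⁻⁸ = 19520 N = 19.52 kN.

P ≈ 19.5 kN (tensile in the nickel alloy)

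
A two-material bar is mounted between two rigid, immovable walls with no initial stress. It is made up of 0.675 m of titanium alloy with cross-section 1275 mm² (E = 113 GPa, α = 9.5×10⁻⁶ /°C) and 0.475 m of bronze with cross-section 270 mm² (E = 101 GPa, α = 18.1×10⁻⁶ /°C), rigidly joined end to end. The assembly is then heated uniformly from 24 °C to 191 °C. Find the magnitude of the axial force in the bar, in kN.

If the supports were absent, the total length change would be Σ αᵢΔT Lᵢ = 9.5×10⁻⁶×167×675 + 18.1×10⁻⁶×167×475 = 2.507 mm.
Since the ends are fixed, an axial force P builds up, equal in every segment, with P · Σ Lᵢ/(AᵢEᵢ) = δ_free.
The series flexibility is Σ Lᵢ/(AᵢEᵢ) = 675/(1275×113×10³) + 475/(270×101×10³) = 2.21×10⁻⁵ mm/N.
P = 2.507 / 2.21×10⁻⁵ = 113400 N = 113.4 kN, compressive.

P ≈ 113 kN (compressive)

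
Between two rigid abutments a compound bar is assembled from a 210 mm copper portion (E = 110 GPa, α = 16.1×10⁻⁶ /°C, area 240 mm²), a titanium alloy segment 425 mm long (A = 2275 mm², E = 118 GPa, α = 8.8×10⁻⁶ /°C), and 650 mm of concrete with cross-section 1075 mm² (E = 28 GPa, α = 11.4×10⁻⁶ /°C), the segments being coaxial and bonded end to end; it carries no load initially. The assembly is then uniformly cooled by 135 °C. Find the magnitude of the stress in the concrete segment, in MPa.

Free thermal contraction of the whole bar: Σ αᵢΔT Lᵢ = 16.1×10⁻⁶×135×210 + 8.8×10⁻⁶×135×425 + 11.4×10⁻⁶×135×650 = 1.962 mm.
The rigid supports impose zero overall length change; the single axial force P common to all segments must satisfy P Σ Lᵢ/(AᵢEᵢ) = δ_free.
Σ Lᵢ/(AᵢEᵢ) = 210/(240×110×10³) + 425/(2275×118×10³) + 650/(1075×28×10³) = 3.113×10⁻⁵ mm/N.
P = 1.962 / 3.113×10⁻⁵ = 63010 N = 63.01 kN, tensile.
σ_{concrete} = P / A = 63010 / 1075 = 58.61 MPa.

σ ≈ 58.6 MPa (tensile)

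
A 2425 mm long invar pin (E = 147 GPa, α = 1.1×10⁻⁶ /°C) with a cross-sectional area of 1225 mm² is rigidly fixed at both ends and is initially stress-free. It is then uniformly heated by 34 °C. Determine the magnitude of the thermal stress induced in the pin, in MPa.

Because both ends are immovable the net strain is zero, and the suppressed thermal strain is αΔT = 1.1×10⁻⁶ × 34 = 37.4×10⁻⁶.
Hence σ = E·αΔT = 147×10³ × 37.4×10⁻⁶ = 5.498 MPa, compressive.

σ ≈ 5.5 MPa (compressive)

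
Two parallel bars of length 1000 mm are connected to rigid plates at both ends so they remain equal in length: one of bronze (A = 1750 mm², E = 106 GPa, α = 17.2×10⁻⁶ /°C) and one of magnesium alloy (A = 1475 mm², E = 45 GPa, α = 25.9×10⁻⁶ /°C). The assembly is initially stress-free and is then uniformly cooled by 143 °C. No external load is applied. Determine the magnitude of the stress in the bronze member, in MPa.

σ ≈ 34.8 MPa (compressive)

Equilibrium of a rigid end plate with no external load gives equal and opposite internal forces ±P in the two members. Since α_{magnesium alloy} > α_{bronze}, cooling drives the magnesium alloy into tension and the bronze into compression.
Setting the final lengths equal and cancelling L: (α₁ − α₂)ΔT = P/(A₁E₁) + P/(A₂E₂).
|α₁ − α₂|·ΔT = 8.7×10⁻⁶ × 143 = 0.001244.
1/(A₁E₁) + 1/(A₂E₂) = 1/(1750×106×10³) + 1/(1475×45×10³) = 2.046×10⁻⁸ N⁻¹.
P = 0.001244 / 2.046×10⁻⁸ = 60820 N = 60.82 kN.
σ_{bronze} = P/A₁ = 60820/1750 = 34.75 MPa, compressive.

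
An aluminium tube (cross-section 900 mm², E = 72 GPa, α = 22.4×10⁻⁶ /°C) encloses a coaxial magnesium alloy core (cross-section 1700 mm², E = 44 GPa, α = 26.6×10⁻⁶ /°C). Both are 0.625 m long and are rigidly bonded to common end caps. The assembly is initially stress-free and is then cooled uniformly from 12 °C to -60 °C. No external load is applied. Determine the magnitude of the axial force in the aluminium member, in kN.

P ≈ 10.5 kN (compressive in the aluminium)

Equilibrium of a rigid end plate with no external load gives equal and opposite internal forces ±P in the two members. Since α_{magnesium alloy} > α_{aluminium}, cooling drives the magnesium alloy into tension and the aluminium into compression.
Setting the final lengths equal and cancelling L: (α₁ − α₂)ΔT = P/(A₁E₁) + P/(A₂E₂).
|α₁ − α₂|·ΔT = 4.2×10⁻⁶ × 72 = 0.0003024.
1/(A₁E₁) + 1/(A₂E₂) = 1/(900×72×10³) + 1/(1700×44×10³) = 2.88×10⁻⁸ N⁻¹.
P = 0.0003024 / 2.88×10⁻⁸ = 10500 N = 10.5 kN.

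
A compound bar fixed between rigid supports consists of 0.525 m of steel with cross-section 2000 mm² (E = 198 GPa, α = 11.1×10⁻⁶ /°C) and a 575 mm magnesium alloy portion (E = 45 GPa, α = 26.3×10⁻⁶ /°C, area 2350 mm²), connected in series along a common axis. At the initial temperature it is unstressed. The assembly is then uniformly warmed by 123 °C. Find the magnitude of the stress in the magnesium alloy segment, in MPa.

σ ≈ 162 MPa (compressive)

If the supports were absent, the total length change would be Σ αᵢΔT Lᵢ = 11.1×10⁻⁶×123×525 + 26.3×10⁻⁶×123×575 = 2.577 mm.
Since the ends are fixed, an axial force P builds up, equal in every segment, with P · Σ Lᵢ/(AᵢEᵢ) = δ_free.
The series flexibility is Σ Lᵢ/(AᵢEᵢ) = 525/(2000×198×10³) + 575/(2350×45×10³) = 6.763×10⁻⁶ mm/N.
Hence P = δ_free / Σ(L/AE) = 2.577/6.763×10⁻⁶ = 381 kN (compressive).
σ_{magnesium alloy} = P / A = 381000 / 2350 = 162.1 MPa.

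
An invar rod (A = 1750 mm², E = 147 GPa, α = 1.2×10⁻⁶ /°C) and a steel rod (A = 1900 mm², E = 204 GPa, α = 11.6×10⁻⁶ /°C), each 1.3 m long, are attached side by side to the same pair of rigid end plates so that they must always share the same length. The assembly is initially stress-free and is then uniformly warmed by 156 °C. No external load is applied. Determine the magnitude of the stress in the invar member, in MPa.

σ ≈ 143 MPa (tensile)

Both members must finish at the same length. With the larger α, the steel tends to over-expand; the plates restrain it, putting the steel in compression and the invar in tension. With no external load the two internal forces are equal and opposite, magnitude P.
Compatibility of the two members (thermal + elastic change equal): (α₁ − α₂)ΔT = P·[1/(A₁E₁) + 1/(A₂E₂)].
|α₁ − α₂|·ΔT = 10.4×10⁻⁶ × 156 = 0.001622.
1/(A₁E₁) + 1/(A₂E₂) = 1/(1750×147×10³) + 1/(1900×204×10³) = 6.467×10⁻⁹ N⁻¹.
So P = 0.001622 / 6.467×10⁻⁹ = 250.9 kN.
σ_{invar} = P/A₁ = 250900/1750 = 143.4 MPa, tensile.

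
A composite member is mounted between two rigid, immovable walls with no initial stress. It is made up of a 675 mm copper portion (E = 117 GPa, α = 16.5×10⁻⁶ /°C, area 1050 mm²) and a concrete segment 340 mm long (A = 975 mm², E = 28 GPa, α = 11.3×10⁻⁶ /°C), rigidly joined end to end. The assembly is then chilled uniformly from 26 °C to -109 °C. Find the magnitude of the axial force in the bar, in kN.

If the supports were absent, the total length change would be Σ αᵢΔT Lᵢ = 16.5×10⁻⁶×135×675 + 11.3×10⁻⁶×135×340 = 2.022 mm.
The rigid supports impose zero overall length change; the single axial force P common to all segments must satisfy P Σ Lᵢ/(AᵢEᵢ) = δ_free.
The series flexibility is Σ Lᵢ/(AᵢEᵢ) = 675/(1050×117×10³) + 340/(975×28×10³) = 1.795×10⁻⁵ mm/N.
Hence P = δ_free / Σ(L/AE) = 2.022/1.795×10⁻⁵ = 112.7 kN (tensile).

P ≈ 113 kN (tensile)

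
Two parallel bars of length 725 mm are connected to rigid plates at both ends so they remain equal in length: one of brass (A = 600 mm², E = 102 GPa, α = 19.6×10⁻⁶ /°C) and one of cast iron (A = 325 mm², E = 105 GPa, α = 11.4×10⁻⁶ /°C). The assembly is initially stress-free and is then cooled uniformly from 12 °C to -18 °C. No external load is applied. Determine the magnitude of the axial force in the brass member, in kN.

P ≈ 5.39 kN (tensile in the brass)

Both members must finish at the same length. With the larger α, the brass tends to over-contract; the plates restrain it, putting the brass in tension and the cast iron in compression. With no external load the two internal forces are equal and opposite, magnitude P.
Equating the net (thermal + elastic) strains gives |α₁ − α₂|·ΔT = P·[1/(A₁E₁) + 1/(A₂E₂)].
|α₁ − α₂|·ΔT = 8.2×10⁻⁶ × 30 = 0.000246.
1/(A₁E₁) + 1/(A₂E₂) = 1/(600×102×10³) + 1/(325×105×10³) = 4.564×10⁻⁸ N⁻¹.
P = 0.000246 / 4.564×10⁻⁸ = 5390 N = 5.39 kN.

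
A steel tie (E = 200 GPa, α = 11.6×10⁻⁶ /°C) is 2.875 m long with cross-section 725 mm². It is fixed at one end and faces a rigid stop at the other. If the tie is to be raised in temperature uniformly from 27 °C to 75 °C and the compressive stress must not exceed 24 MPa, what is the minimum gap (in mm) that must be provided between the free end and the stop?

Free expansion if unrestrained: δ_free = αΔT L = 11.6×10⁻⁶ × 48 × 2875 = 1.601 mm.
A stress of 24 MPa corresponds to the wall pushing the tie back by σL/E = 24×2875/(200×10³) = 0.345 mm.
So the gap has to take up the difference, g_min = δ_free − σL/E = 1.601 − 0.345 = 1.256 mm.

g ≈ 1.26 mm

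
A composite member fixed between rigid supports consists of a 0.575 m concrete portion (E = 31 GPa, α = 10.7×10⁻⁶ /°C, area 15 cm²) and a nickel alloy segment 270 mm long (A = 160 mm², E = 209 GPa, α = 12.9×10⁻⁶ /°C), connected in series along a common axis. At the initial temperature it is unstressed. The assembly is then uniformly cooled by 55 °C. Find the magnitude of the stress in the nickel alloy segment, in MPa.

σ ≈ 162 MPa (tensile)

With the walls removed the bar would change length by δ_free = Σ αᵢΔT Lᵢ = 10.7×10⁻⁶×55×575 + 12.9×10⁻⁶×55×270 = 0.53 mm.
The rigid supports impose zero overall length change; the single axial force P common to all segments must satisfy P Σ Lᵢ/(AᵢEᵢ) = δ_free.
Σ Lᵢ/(AᵢEᵢ) = 575/(1500×31×10³) + 270/(160×209×10³) = 2.044×10⁻⁵ mm/N.
So P = 0.53 / 2.044×10⁻⁵ = 25.93 kN, tensile.
σ_{nickel alloy} = P / A = 25930 / 160 = 162 MPa.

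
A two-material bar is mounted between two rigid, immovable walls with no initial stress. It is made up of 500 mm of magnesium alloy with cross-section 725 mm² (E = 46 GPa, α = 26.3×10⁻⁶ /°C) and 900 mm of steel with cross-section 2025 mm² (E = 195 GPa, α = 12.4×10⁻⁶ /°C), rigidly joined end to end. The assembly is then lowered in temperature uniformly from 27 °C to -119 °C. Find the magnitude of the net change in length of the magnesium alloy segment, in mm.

|ΔL| ≈ 1.16 mm

Free thermal contraction of the whole bar: Σ αᵢΔT Lᵢ = 26.3×10⁻⁶×146×500 + 12.4×10⁻⁶×146×900 = 3.549 mm.
Since the ends are fixed, an axial force P builds up, equal in every segment, with P · Σ Lᵢ/(AᵢEᵢ) = δ_free.
Σ Lᵢ/(AᵢEᵢ) = 500/(725×46×10³) + 900/(2025×195×10³) = 1.727×10⁻⁵ mm/N.
P = 3.549 / 1.727×10⁻⁵ = 205500 N = 205.5 kN, tensile.
For the magnesium alloy segment, free thermal change = 26.3×10⁻⁶×146×500 = 1.92 mm and elastic change from P = 205500×500/(725×46×10³) = 3.081 mm; these oppose, so the net change is 1.16 mm (segment lengthens).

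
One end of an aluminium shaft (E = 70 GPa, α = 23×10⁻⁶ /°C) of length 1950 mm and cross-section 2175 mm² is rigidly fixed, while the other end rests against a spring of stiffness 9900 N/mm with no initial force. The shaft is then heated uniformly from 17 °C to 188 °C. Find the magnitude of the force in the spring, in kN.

P ≈ 67.4 kN

The unrestrained thermal change is αΔT L = 23×10⁻⁶ × 171 × 1950 = 7.669 mm.
With a force P in the spring, the elastic change of the shaft is PL/(AE) and that of the spring is P/k; compatibility requires their sum to equal δ_free.
P [ L/(AE) + 1/k ] = δ_free → P [ 1950/(2175×70×10³) + 1/(9900) ] = 7.669.
P = 7.669 / 0.0001138 = 67380 N.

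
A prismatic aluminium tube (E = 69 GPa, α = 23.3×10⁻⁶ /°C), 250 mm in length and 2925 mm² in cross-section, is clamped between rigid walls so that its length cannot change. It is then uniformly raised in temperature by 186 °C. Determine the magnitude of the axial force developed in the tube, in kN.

P ≈ 875 kN (compressive)

With zero net strain, σ = E·αΔT = 69 GPa × 23.3×10⁻⁶ × 186 = 299 MPa.
Then P = σA = 299 × 2925 mm² = 874.7 kN, compressive.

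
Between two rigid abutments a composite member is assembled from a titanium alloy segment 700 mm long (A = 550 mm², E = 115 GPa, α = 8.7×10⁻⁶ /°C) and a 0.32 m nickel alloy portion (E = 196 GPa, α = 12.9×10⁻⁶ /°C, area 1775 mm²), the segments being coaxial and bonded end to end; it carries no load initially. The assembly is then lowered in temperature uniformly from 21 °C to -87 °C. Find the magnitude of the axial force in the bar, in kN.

With the walls removed the bar would change length by δ_free = Σ αᵢΔT Lᵢ = 8.7×10⁻⁶×108×700 + 12.9×10⁻⁶×108×320 = 1.104 mm.
The rigid supports impose zero overall length change; the single axial force P common to all segments must satisfy P Σ Lᵢ/(AᵢEᵢ) = δ_free.
The series flexibility is Σ Lᵢ/(AᵢEᵢ) = 700/(550×115×10³) + 320/(1775×196×10³) = 1.199×10⁻⁵ mm/N.
P = 1.104 / 1.199×10⁻⁵ = 92060 N = 92.06 kN, tensile.

P ≈ 92.1 kN (tensile)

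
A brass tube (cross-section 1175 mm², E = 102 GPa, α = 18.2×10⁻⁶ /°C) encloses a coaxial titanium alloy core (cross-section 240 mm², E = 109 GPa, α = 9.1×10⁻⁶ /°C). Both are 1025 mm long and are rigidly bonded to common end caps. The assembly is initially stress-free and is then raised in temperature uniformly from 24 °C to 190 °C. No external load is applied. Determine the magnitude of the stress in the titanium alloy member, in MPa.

The brass has the larger α, so on heating it would change length more than the titanium alloy if both were free. The rigid plates force a common final length, so the brass is put into compression and the titanium alloy into tension, with equal and opposite forces P (no external load).
Setting the final lengths equal and cancelling L: (α₁ − α₂)ΔT = P/(A₁E₁) + P/(A₂E₂).
|α₁ − α₂|·ΔT = 9.1×10⁻⁶ × 166 = 0.001511.
1/(A₁E₁) + 1/(A₂E₂) = 1/(1175×102×10³) + 1/(240×109×10³) = 4.657×10⁻⁸ N⁻¹.
P = 0.001511 / 4.657×10⁻⁸ = 32440 N = 32.44 kN.
σ_{titanium alloy} = P/A₂ = 32440/240 = 135.2 MPa, tensile.

σ ≈ 135 MPa (tensile)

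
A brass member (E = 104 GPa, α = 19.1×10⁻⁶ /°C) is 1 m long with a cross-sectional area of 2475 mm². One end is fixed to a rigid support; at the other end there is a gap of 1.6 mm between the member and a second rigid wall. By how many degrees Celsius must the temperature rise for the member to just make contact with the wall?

ΔT ≈ 83.8 °C

Contact occurs when the free expansion equals the gap: αΔT L = 1.6 mm.
So ΔT = g/(αL) = 1.6/(19.1×10⁻⁶ × 1000) = 83.77 °C.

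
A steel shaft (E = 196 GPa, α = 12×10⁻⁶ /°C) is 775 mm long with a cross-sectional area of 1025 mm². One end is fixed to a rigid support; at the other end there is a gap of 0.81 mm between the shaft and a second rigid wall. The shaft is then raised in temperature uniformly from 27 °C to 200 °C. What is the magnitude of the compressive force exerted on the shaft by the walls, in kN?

P ≈ 207 kN

Free thermal elongation = αΔT L = 12×10⁻⁶ × 173 × 775 = 1.609 mm.
This exceeds the 0.81 mm gap, so the wall pushes back. The portion of expansion that must be recovered elastically is δ_free − gap = 1.609 − 0.81 = 0.7989 mm.
That suppressed elongation corresponds to σ = E·Δ/L = 196×10³ × 0.7989/775 = 202 MPa.
P = σA = 202 × 1025 = 207.1 kN.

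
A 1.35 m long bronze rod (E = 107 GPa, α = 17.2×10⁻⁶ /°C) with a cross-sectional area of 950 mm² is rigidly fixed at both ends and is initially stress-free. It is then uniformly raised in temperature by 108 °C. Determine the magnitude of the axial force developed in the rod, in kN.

P ≈ 189 kN (compressive)

Full restraint means ε = 0, so the stress is σ = EαΔT = 107×10³ × 17.2×10⁻⁶ × 108 = 198.8 MPa.
Then P = σA = 198.8 × 950 mm² = 188.8 kN, compressive.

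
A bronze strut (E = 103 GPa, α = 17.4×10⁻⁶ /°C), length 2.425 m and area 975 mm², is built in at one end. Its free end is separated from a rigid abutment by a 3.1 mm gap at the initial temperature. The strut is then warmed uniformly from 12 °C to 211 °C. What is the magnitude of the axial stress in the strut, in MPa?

Free thermal elongation = αΔT L = 17.4×10⁻⁶ × 199 × 2425 = 8.397 mm.
After closing the 3.1 mm clearance, 8.397 − 3.1 = 5.297 mm of expansion remains to be suppressed by the wall.
That suppressed elongation corresponds to σ = E·Δ/L = 103×10³ × 5.297/2425 = 225 MPa.

σ ≈ 225 MPa (compressive)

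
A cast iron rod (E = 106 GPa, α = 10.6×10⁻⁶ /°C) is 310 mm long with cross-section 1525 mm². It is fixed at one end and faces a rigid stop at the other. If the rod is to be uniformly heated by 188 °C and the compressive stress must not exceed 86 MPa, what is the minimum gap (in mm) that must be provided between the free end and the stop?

With no wall the rod would lengthen by αΔT L = 10.6×10⁻⁶ × 188 × 310 = 0.6178 mm.
A stress of 86 MPa corresponds to the wall pushing the rod back by σL/E = 86×310/(106×10³) = 0.2515 mm.
So the gap has to take up the difference, g_min = δ_free − σL/E = 0.6178 − 0.2515 = 0.3663 mm.

g ≈ 0.366 mm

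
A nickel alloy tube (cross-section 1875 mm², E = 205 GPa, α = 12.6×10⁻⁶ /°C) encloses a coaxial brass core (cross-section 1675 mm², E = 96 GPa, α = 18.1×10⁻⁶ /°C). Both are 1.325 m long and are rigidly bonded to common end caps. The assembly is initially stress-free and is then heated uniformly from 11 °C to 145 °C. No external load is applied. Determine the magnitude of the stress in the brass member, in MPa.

The brass has the larger α, so on heating it would change length more than the nickel alloy if both were free. The rigid plates force a common final length, so the brass is put into compression and the nickel alloy into tension, with equal and opposite forces P (no external load).
Compatibility of the two members (thermal + elastic change equal): (α₁ − α₂)ΔT = P·[1/(A₁E₁) + 1/(A₂E₂)].
|α₁ − α₂|·ΔT = 5.5×10⁻⁶ × 134 = 0.000737.
1/(A₁E₁) + 1/(A₂E₂) = 1/(1875×205×10³) + 1/(1675×96×10³) = 8.821×10⁻⁹ N⁻¹.
So P = 0.000737 / 8.821×10⁻⁹ = 83.56 kN.
σ_{brass} = P/A₂ = 83560/1675 = 49.88 MPa, compressive.

σ ≈ 49.9 MPa (compressive)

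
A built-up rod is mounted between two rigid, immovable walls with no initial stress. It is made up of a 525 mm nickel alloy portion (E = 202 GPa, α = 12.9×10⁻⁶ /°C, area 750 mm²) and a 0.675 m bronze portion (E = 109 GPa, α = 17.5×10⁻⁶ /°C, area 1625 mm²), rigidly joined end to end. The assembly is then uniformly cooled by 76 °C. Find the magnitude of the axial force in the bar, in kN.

Free thermal contraction of the whole bar: Σ αᵢΔT Lᵢ = 12.9×10⁻⁶×76×525 + 17.5×10⁻⁶×76×675 = 1.412 mm.
The walls prevent any net length change, so an axial force P (same in every segment) develops. Compatibility: P · Σ Lᵢ/(AᵢEᵢ) = δ_free.
The series flexibility is Σ Lᵢ/(AᵢEᵢ) = 525/(750×202×10³) + 675/(1625×109×10³) = 7.276×10⁻⁶ mm/N.
P = 1.412 / 7.276×10⁻⁶ = 194100 N = 194.1 kN, tensile.

P ≈ 194 kN (tensile)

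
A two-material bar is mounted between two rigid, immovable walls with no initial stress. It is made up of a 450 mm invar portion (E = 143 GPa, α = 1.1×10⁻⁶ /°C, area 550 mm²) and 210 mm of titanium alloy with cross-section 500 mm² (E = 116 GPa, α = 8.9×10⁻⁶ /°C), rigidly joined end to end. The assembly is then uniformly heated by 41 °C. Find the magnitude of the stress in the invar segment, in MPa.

Free thermal expansion of the whole bar: Σ αᵢΔT Lᵢ = 1.1×10⁻⁶×41×450 + 8.9×10⁻⁶×41×210 = 0.09692 mm.
Since the ends are fixed, an axial force P builds up, equal in every segment, with P · Σ Lᵢ/(AᵢEᵢ) = δ_free.
Σ Lᵢ/(AᵢEᵢ) = 450/(550×143×10³) + 210/(500×116×10³) = 9.342×10⁻⁶ mm/N.
Hence P = δ_free / Σ(L/AE) = 0.09692/9.342×10⁻⁶ = 10.37 kN (compressive).
σ_{invar} = P / A = 10370 / 550 = 18.86 MPa.

σ ≈ 18.9 MPa (compressive)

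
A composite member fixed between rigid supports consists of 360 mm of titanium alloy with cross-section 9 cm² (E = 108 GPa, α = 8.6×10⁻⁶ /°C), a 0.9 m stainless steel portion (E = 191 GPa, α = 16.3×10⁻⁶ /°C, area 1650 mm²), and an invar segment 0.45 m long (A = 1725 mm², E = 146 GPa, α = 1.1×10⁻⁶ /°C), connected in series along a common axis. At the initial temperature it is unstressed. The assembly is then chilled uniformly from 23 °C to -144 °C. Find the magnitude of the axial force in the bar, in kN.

With the walls removed the bar would change length by δ_free = Σ αᵢΔT Lᵢ = 8.6×10⁻⁶×167×360 + 16.3×10⁻⁶×167×900 + 1.1×10⁻⁶×167×450 = 3.05 mm.
Since the ends are fixed, an axial force P builds up, equal in every segment, with P · Σ Lᵢ/(AᵢEᵢ) = δ_free.
The series flexibility is Σ Lᵢ/(AᵢEᵢ) = 360/(900×108×10³) + 900/(1650×191×10³) + 450/(1725×146×10³) = 8.346×10⁻⁶ mm/N.
P = 3.05 / 8.346×10⁻⁶ = 365400 N = 365.4 kN, tensile.

P ≈ 365 kN (tensile)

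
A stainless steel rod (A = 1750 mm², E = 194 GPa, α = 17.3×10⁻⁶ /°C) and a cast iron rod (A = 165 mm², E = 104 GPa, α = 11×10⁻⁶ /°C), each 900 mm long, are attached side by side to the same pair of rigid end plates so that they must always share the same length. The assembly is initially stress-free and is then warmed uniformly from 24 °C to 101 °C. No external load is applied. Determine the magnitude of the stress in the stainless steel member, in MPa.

σ ≈ 4.53 MPa (compressive)

The stainless steel has the larger α, so on heating it would change length more than the cast iron if both were free. The rigid plates force a common final length, so the stainless steel is put into compression and the cast iron into tension, with equal and opposite forces P (no external load).
Setting the final lengths equal and cancelling L: (α₁ − α₂)ΔT = P/(A₁E₁) + P/(A₂E₂).
|α₁ − α₂|·ΔT = 6.3×10⁻⁶ × 77 = 0.0004851.
1/(A₁E₁) + 1/(A₂E₂) = 1/(1750×194×10³) + 1/(165×104×10³) = 6.122×10⁻⁸ N⁻¹.
So P = 0.0004851 / 6.122×10⁻⁸ = 7.924 kN.
σ_{stainless steel} = P/A₁ = 7924/1750 = 4.528 MPa, compressive.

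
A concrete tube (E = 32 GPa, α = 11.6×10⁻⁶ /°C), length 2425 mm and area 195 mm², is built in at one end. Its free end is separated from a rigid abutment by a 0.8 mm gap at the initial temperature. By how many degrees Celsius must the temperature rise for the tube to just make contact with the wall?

ΔT ≈ 28.4 °C

Contact occurs when the free expansion equals the gap: αΔT L = 0.8 mm.
ΔT = 0.8 / (11.6×10⁻⁶ × 2425) = 28.44 °C.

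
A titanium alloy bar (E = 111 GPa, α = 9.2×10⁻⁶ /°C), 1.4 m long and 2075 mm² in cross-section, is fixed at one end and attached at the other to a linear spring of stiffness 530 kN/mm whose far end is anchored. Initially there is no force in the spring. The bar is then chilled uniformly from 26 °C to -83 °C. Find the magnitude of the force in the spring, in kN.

P ≈ 176 kN

If the spring were absent the bar would shorten by αΔT L = 9.2×10⁻⁶ × 109 × 1400 = 1.404 mm.
Let P be the tensile force in the spring. The bar extends elastically by PL/(AE) and the spring stretches by P/k; together these equal δ_free.
So P = δ_free / [L/(AE) + 1/k] = 1.404 / [ 1400/(2075×111×10³) + 1/(530×10³) ].
P = 1.404 / 7.965×10⁻⁶ = 176300 N.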